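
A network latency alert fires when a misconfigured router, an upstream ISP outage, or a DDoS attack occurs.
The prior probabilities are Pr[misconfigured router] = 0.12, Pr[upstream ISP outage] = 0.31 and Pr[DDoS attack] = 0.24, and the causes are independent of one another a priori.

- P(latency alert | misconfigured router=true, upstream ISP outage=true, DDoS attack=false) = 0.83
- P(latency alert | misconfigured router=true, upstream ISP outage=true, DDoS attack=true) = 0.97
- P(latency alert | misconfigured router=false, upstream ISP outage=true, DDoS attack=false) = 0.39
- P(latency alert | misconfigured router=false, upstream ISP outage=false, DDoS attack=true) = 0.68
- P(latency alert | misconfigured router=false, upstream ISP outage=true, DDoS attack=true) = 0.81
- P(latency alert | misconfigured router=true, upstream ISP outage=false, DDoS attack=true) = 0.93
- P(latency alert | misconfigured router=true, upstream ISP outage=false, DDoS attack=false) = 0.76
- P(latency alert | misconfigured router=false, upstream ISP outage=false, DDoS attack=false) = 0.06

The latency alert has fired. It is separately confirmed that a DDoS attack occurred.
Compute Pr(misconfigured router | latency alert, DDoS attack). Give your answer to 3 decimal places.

Sum P(latency alert|·) weighted by the priors over the 4 (misconfigured router, upstream ISP outage) configurations:
  P(latency alert | DDoS attack) = 0.68·0.88·0.69 + 0.81·0.88·0.31 + 0.93·0.12·0.69 + 0.97·0.12·0.31
        = 0.412896 + 0.220968 + 0.077004 + 0.036084 = 0.746952
Configurations with misconfigured router contribute 0.113088, so
  P(misconfigured router | latency alert, DDoS attack) = 0.113088 / 0.746952 ≈ 0.151

Pr(misconfigured router | latency alert, DDoS attack) ≈ 0.151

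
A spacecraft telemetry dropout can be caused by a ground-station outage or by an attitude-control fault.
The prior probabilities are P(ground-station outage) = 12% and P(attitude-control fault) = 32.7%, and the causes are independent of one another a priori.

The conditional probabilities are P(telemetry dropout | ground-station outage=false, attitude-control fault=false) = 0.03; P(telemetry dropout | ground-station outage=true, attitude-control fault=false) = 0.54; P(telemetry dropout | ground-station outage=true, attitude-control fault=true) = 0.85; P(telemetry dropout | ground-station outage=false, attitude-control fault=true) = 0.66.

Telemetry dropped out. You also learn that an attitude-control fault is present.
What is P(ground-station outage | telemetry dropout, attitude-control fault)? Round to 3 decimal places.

P(telemetry dropout | attitude-control fault) = 0.66·0.88 + 0.85·0.12 = 0.580800 + 0.102000 = 0.682800
Restricting to configurations with ground-station outage present: 0.85·0.12 = 0.102000.
So P(ground-station outage | telemetry dropout, attitude-control fault) = 0.102000/0.682800 ≈ 0.149.

P(ground-station outage | telemetry dropout, attitude-control fault) ≈ 0.149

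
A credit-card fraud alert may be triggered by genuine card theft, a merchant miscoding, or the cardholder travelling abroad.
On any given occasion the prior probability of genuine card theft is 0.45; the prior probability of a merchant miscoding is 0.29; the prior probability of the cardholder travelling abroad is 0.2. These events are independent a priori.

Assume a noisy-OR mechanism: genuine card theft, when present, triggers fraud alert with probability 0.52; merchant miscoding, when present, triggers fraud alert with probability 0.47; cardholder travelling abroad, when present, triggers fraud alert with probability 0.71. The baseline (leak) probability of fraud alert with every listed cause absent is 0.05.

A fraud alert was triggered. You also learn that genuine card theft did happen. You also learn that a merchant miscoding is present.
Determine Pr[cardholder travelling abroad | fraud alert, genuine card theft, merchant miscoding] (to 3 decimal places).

Under noisy-OR, P(fraud alert | causes) = 1 − (1−0.05)·∏(1−qᵢ) over the active causes.
Numerator (weight on configurations with cardholder travelling abroad): 0.929913·0.2 = 0.185983
Normalizer over all consistent configurations: 0.75832·0.8 + 0.929913·0.2 = 0.792639
P(cardholder travelling abroad | fraud alert, genuine card theft, merchant miscoding) = 0.185983/0.792639 ≈ 0.235

Pr[cardholder travelling abroad | fraud alert, genuine card theft, merchant miscoding] ≈ 0.235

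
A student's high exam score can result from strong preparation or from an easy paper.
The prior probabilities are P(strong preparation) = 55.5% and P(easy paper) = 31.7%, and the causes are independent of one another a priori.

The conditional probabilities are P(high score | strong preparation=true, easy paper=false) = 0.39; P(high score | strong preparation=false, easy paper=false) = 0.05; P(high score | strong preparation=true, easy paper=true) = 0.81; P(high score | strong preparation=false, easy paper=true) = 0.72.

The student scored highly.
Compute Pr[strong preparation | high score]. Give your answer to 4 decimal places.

Sum P(high score|·) weighted by the priors over the 4 (strong preparation, easy paper) configurations:
  P(high score) = 0.05·0.445·0.683 + 0.72·0.445·0.317 + 0.39·0.555·0.683 + 0.81·0.555·0.317
        = 0.015197 + 0.101567 + 0.147835 + 0.142507 = 0.407106
The terms with strong preparation present sum to 0.290342, so
  P(strong preparation | high score) = 0.290342 / 0.407106 ≈ 0.7132

Pr[strong preparation | high score] ≈ 0.7132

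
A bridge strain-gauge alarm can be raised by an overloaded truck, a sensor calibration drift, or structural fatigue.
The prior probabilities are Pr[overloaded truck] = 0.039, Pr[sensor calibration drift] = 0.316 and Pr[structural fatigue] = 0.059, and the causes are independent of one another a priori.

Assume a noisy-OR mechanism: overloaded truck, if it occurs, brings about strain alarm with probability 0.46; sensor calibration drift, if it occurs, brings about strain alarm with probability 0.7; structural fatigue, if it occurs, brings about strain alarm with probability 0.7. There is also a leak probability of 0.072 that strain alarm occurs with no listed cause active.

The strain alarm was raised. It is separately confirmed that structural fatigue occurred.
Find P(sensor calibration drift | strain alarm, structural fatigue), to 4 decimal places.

Under noisy-OR, P(strain alarm | causes) = 1 − (1−0.072)·∏(1−qᵢ) over the active causes.
Sum P(strain alarm|·) weighted by the priors over the 4 (overloaded truck, sensor calibration drift) configurations:
  P(strain alarm | structural fatigue) = 0.7216*0.961*0.684 + 0.91648*0.961*0.316 + 0.849664*0.039*0.684 + 0.954899*0.039*0.316
        = 0.474325 + 0.278313 + 0.022666 + 0.011768 = 0.787072
The terms with sensor calibration drift present sum to 0.290081, so
  P(sensor calibration drift | strain alarm, structural fatigue) = 0.290081 / 0.787072 ≈ 0.3686

P(sensor calibration drift | strain alarm, structural fatigue) ≈ 0.3686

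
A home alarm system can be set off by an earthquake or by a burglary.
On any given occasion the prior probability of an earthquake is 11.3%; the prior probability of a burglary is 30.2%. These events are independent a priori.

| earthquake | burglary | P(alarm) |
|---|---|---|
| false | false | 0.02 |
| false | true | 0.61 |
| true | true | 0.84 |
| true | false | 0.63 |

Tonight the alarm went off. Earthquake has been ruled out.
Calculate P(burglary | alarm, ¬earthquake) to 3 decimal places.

By total probability over both values of burglary:
  P(alarm | ¬earthquake) = 0.02×0.698 + 0.61×0.302
        = 0.013960 + 0.184220 = 0.198180
Configurations with burglary contribute 0.184220, so
  P(burglary | alarm, ¬earthquake) = 0.184220 / 0.198180 ≈ 0.930

P(burglary | alarm, ¬earthquake) ≈ 0.930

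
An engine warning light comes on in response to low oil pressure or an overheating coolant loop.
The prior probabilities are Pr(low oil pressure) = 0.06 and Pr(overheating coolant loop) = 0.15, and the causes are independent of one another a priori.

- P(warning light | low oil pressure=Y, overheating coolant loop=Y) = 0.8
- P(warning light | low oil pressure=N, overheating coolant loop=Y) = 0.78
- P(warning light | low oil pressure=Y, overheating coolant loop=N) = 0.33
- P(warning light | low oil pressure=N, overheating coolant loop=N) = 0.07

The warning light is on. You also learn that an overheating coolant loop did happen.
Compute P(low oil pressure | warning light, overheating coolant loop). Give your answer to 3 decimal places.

P(warning light | overheating coolant loop) = 0.78·0.94 + 0.8·0.06 = 0.733200 + 0.048000 = 0.781200
Restricting to configurations with low oil pressure present: 0.8·0.06 = 0.048000.
Hence the posterior is 0.048000/0.781200 ≈ 0.061.

P(low oil pressure | warning light, overheating coolant loop) ≈ 0.061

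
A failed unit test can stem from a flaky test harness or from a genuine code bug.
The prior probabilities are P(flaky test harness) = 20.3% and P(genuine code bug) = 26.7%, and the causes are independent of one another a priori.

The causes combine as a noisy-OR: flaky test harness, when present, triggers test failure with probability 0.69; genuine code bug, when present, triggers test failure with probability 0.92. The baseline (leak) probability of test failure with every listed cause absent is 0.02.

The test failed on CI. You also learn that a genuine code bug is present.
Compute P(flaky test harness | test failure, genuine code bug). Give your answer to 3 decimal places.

Under noisy-OR, P(test failure | causes) = 1 − (1−0.02)·∏(1−qᵢ) over the active causes.
For the numerator, keep only flaky test harness=true terms: 0.975696*0.203 = 0.198066
The normalizing constant is 0.9216*0.797 + 0.975696*0.203 = 0.932581
Posterior = 0.198066 / 0.932581 ≈ 0.212

P(flaky test harness | test failure, genuine code bug) ≈ 0.212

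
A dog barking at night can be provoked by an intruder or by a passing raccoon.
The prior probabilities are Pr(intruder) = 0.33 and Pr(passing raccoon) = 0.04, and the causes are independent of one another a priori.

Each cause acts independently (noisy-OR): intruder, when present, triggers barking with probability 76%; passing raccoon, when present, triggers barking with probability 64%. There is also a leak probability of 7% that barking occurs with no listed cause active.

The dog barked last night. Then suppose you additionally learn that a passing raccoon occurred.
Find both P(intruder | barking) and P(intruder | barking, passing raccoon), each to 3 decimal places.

Under noisy-OR, P(barking | causes) = 1 − (1−0.07)·∏(1−qᵢ) over the active causes.
By total probability over the 4 (intruder, passing raccoon) configurations:
  P(barking) = 0.07·0.67·0.96 + 0.6652·0.67·0.04 + 0.7768·0.33·0.96 + 0.919648·0.33·0.04
        = 0.045024 + 0.017827 + 0.246090 + 0.012139 = 0.321080
Keeping only the intruder-present terms gives 0.258229, so
  P(intruder | barking) = 0.258229 / 0.321080 ≈ 0.804

Now condition on the additional information:
By total probability over both values of intruder:
  P(barking | passing raccoon) = 0.6652*0.67 + 0.919648*0.33
        = 0.445684 + 0.303484 = 0.749168
Keeping only the intruder-present terms gives 0.303484, so
  P(intruder | barking, passing raccoon) = 0.303484 / 0.749168 ≈ 0.405

P(intruder | barking) ≈ 0.804; P(intruder | barking, passing raccoon) ≈ 0.405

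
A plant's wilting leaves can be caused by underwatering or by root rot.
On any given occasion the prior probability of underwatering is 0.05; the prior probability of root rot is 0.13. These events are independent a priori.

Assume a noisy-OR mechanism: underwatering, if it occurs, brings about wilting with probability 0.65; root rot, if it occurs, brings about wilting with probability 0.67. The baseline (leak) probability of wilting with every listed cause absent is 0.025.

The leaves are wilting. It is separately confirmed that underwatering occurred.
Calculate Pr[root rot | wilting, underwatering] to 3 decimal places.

Under noisy-OR, P(wilting | causes) = 1 − (1−0.025)·∏(1−qᵢ) over the active causes.
Numerator (weight on configurations with root rot): 0.887387×0.13 = 0.115360
Normalizer over all consistent configurations: 0.65875×0.87 + 0.887387×0.13 = 0.688472
Posterior = 0.115360 / 0.688472 ≈ 0.168

Pr[root rot | wilting, underwatering] ≈ 0.168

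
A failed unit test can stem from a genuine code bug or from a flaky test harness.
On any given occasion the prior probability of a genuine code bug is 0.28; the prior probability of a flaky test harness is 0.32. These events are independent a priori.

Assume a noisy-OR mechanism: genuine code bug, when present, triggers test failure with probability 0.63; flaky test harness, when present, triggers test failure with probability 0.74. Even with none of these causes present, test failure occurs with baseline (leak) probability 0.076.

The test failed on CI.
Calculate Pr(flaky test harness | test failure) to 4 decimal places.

Under noisy-OR, P(test failure | causes) = 1 − (1−0.076)·∏(1−qᵢ) over the active causes.
Enumerate the 4 (genuine code bug, flaky test harness) configurations and weight by the priors:
  P(test failure) = 0.076×0.72×0.68 + 0.75976×0.72×0.32 + 0.65812×0.28×0.68 + 0.911111×0.28×0.32
        = 0.037210 + 0.175049 + 0.125306 + 0.081636 = 0.419201
The terms with flaky test harness present sum to 0.256685, so
  P(flaky test harness | test failure) = 0.256685 / 0.419201 ≈ 0.6123

Pr(flaky test harness | test failure) ≈ 0.6123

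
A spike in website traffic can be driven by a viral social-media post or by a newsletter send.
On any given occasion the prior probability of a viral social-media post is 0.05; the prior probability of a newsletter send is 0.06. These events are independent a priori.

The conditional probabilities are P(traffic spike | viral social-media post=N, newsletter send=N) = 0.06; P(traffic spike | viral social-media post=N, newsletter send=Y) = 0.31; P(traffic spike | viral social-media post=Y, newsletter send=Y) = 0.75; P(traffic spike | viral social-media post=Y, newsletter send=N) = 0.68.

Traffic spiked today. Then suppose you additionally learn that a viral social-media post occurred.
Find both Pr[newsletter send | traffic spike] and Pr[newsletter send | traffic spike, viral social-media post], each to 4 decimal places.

Pr[newsletter send | traffic spike] ≈ 0.1889; Pr[newsletter send | traffic spike, viral social-media post] ≈ 0.0658

Weight on newsletter send=true, given the evidence: 0.017670 + 0.002250 = 0.019920
The normalizing constant is 0.06·0.95·0.94 + 0.31·0.95·0.06 + 0.68·0.05·0.94 + 0.75·0.05·0.06 = 0.105460
Posterior = 0.019920 / 0.105460 ≈ 0.1889

Now also conditioning on viral social-media post=true:
Sum P(traffic spike|·) weighted by the priors over both values of newsletter send:
  P(traffic spike | viral social-media post) = 0.68·0.94 + 0.75·0.06
        = 0.639200 + 0.045000 = 0.684200
Keeping only the newsletter send-present terms gives 0.045000, so
  P(newsletter send | traffic spike, viral social-media post) = 0.045000 / 0.684200 ≈ 0.0658
Conditioning on viral social-media post lowers the posterior on newsletter send: the classic explaining-away effect in a common-effect structure.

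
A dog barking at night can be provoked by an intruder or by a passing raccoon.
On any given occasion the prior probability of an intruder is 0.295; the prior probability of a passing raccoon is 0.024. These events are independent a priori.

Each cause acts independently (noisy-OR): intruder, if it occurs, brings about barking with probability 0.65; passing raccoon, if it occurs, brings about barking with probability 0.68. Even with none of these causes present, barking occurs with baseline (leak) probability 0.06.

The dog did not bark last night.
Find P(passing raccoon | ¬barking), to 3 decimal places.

P(passing raccoon | ¬barking) ≈ 0.008

Under noisy-OR, P(barking | causes) = 1 − (1−0.06)·∏(1−qᵢ) over the active causes.
Weight on passing raccoon=true, given the evidence: 0.005090 + 0.000745 = 0.005835
The normalizing constant is 0.94×0.705×0.976 + 0.3008×0.705×0.024 + 0.329×0.295×0.976 + 0.10528×0.295×0.024 = 0.747356
Posterior = 0.005835 / 0.747356 ≈ 0.008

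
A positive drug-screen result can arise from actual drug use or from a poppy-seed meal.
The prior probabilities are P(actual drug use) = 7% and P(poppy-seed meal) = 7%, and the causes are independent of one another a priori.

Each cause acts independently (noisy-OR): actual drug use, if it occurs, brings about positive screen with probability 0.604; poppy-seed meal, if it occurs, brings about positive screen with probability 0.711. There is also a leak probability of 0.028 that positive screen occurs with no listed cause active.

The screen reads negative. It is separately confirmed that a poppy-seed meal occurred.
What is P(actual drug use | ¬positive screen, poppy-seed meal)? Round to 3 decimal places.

P(actual drug use | ¬positive screen, poppy-seed meal) ≈ 0.029

Under noisy-OR, P(positive screen | causes) = 1 − (1−0.028)·∏(1−qᵢ) over the active causes.
By total probability over both values of actual drug use:
  P(¬positive screen | poppy-seed meal) = 0.280908·0.93 + 0.11124·0.07
        = 0.261244 + 0.007787 = 0.269031
Keeping only the actual drug use-present terms gives 0.007787, so
  P(actual drug use | ¬positive screen, poppy-seed meal) = 0.007787 / 0.269031 ≈ 0.029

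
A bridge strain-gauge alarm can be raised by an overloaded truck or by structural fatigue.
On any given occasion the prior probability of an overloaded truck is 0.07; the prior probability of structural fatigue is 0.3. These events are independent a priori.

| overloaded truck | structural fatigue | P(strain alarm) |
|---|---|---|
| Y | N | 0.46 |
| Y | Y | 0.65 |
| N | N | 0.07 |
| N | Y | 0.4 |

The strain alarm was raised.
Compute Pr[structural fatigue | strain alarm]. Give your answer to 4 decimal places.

P(strain alarm) = 0.07×0.93×0.7 + 0.4×0.93×0.3 + 0.46×0.07×0.7 + 0.65×0.07×0.3 = 0.045570 + 0.111600 + 0.022540 + 0.013650 = 0.193360
The structural fatigue-present share is 0.111600 + 0.013650 = 0.125250.
So P(structural fatigue | strain alarm) = 0.125250/0.193360 ≈ 0.6478.

Pr[structural fatigue | strain alarm] ≈ 0.6478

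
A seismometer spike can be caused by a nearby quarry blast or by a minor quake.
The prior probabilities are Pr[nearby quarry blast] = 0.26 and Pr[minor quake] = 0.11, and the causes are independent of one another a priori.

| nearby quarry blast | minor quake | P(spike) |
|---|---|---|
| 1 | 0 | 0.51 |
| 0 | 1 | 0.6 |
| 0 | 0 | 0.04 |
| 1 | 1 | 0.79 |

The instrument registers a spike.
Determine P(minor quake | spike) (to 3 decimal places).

P(minor quake | spike) ≈ 0.331

By total probability over the 4 (nearby quarry blast, minor quake) configurations:
  P(spike) = 0.04·0.74·0.89 + 0.6·0.74·0.11 + 0.51·0.26·0.89 + 0.79·0.26·0.11
        = 0.026344 + 0.048840 + 0.118014 + 0.022594 = 0.215792
Configurations with minor quake contribute 0.071434, so
  P(minor quake | spike) = 0.071434 / 0.215792 ≈ 0.331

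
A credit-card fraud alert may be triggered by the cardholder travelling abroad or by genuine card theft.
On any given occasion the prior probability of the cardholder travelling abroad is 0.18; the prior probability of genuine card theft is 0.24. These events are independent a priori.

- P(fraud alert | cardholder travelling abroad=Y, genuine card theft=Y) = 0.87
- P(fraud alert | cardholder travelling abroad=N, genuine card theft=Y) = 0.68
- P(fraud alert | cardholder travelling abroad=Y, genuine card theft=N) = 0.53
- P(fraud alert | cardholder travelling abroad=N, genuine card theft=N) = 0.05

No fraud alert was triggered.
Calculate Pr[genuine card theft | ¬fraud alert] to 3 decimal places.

P(¬fraud alert) = 0.95·0.82·0.76 + 0.32·0.82·0.24 + 0.47·0.18·0.76 + 0.13·0.18·0.24 = 0.592040 + 0.062976 + 0.064296 + 0.005616 = 0.724928
Of this, 0.068592 comes from 0.062976 + 0.005616 (the genuine card theft=true cases).
Hence the posterior is 0.068592/0.724928 ≈ 0.095.

Pr[genuine card theft | ¬fraud alert] ≈ 0.095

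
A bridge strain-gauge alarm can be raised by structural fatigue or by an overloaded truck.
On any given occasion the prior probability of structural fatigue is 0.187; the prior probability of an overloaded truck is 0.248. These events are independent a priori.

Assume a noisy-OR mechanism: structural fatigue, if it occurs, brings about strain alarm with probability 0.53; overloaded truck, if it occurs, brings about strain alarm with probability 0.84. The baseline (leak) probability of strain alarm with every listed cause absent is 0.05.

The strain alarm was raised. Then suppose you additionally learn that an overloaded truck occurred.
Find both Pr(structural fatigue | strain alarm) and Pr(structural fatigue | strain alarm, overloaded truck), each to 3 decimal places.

Under noisy-OR, P(strain alarm | causes) = 1 − (1−0.05)·∏(1−qᵢ) over the active causes.
P(strain alarm) = 0.05·0.813·0.752 + 0.848·0.813·0.248 + 0.5535·0.187·0.752 + 0.92856·0.187·0.248 = 0.030569 + 0.170977 + 0.077835 + 0.043063 = 0.322444
Restricting to configurations with structural fatigue present: 0.077835 + 0.043063 = 0.120898.
Hence the posterior is 0.120898/0.322444 ≈ 0.375.

Now also conditioning on overloaded truck=true:
P(strain alarm | overloaded truck) = 0.848·0.813 + 0.92856·0.187 = 0.689424 + 0.173641 = 0.863065
Of this, 0.173641 comes from 0.92856·0.187 (the structural fatigue=true cases).
Hence the posterior is 0.173641/0.863065 ≈ 0.201.
Conditioning on overloaded truck lowers the posterior on structural fatigue: the classic explaining-away effect in a common-effect structure.

Pr(structural fatigue | strain alarm) ≈ 0.375; Pr(structural fatigue | strain alarm, overloaded truck) ≈ 0.201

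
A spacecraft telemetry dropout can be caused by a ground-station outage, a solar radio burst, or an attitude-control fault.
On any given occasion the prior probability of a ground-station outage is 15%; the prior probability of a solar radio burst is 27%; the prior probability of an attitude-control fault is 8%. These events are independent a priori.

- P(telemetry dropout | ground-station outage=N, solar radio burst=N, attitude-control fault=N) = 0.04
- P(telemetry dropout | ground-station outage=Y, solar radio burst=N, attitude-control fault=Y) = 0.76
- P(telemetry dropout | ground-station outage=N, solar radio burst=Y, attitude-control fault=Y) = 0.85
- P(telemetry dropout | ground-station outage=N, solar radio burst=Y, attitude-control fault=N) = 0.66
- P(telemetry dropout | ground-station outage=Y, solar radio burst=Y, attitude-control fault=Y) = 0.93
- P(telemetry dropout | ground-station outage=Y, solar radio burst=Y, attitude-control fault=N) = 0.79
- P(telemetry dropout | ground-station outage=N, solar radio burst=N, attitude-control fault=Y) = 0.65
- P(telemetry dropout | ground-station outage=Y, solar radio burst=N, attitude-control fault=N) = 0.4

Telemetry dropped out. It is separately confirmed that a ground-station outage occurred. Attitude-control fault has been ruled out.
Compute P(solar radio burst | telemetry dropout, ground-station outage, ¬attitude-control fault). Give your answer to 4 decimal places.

P(solar radio burst | telemetry dropout, ground-station outage, ¬attitude-control fault) ≈ 0.4221

For the numerator, keep only solar radio burst=true terms: 0.79·0.27 = 0.213300
Denominator P(telemetry dropout | ground-station outage, ¬attitude-control fault): 0.4·0.73 + 0.79·0.27 = 0.505300
Posterior = 0.213300 / 0.505300 ≈ 0.4221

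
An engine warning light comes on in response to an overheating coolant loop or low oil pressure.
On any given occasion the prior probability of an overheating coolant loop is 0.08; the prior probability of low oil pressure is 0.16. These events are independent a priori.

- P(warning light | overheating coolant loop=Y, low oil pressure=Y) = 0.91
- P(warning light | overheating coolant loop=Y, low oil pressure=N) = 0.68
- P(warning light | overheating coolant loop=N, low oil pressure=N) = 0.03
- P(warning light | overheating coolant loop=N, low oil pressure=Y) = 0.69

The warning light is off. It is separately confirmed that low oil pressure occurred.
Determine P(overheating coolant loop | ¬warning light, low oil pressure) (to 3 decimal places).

P(¬warning light | low oil pressure) = 0.31·0.92 + 0.09·0.08 = 0.285200 + 0.007200 = 0.292400
Of this, 0.007200 comes from 0.09·0.08 (the overheating coolant loop=true cases).
Hence the posterior is 0.007200/0.292400 ≈ 0.025.

P(overheating coolant loop | ¬warning light, low oil pressure) ≈ 0.025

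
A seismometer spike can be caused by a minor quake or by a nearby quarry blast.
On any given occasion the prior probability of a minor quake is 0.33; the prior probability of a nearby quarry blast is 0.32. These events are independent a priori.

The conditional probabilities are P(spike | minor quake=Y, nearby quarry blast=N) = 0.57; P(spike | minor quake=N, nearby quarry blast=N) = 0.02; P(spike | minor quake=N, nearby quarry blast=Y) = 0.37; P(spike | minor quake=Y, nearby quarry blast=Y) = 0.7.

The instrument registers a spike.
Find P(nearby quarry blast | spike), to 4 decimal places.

P(nearby quarry blast | spike) ≈ 0.5280

By total probability over the 4 (minor quake, nearby quarry blast) configurations:
  P(spike) = 0.02*0.67*0.68 + 0.37*0.67*0.32 + 0.57*0.33*0.68 + 0.7*0.33*0.32
        = 0.009112 + 0.079328 + 0.127908 + 0.073920 = 0.290268
Configurations with nearby quarry blast contribute 0.153248, so
  P(nearby quarry blast | spike) = 0.153248 / 0.290268 ≈ 0.5280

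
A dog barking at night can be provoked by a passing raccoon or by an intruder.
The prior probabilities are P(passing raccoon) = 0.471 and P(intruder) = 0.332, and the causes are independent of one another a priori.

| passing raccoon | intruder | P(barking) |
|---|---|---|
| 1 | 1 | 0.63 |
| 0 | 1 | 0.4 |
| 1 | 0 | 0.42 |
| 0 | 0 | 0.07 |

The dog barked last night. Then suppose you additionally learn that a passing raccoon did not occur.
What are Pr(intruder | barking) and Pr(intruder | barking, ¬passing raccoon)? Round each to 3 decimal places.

P(barking) = 0.07*0.529*0.668 + 0.4*0.529*0.332 + 0.42*0.471*0.668 + 0.63*0.471*0.332 = 0.024736 + 0.070251 + 0.132144 + 0.098514 = 0.325645
Restricting to configurations with intruder present: 0.070251 + 0.098514 = 0.168765.
Hence the posterior is 0.168765/0.325645 ≈ 0.518.

Now condition on the additional information:
P(barking | ¬passing raccoon) = 0.07·0.668 + 0.4·0.332 = 0.046760 + 0.132800 = 0.179560
Restricting to configurations with intruder present: 0.4·0.332 = 0.132800.
Hence the posterior is 0.132800/0.179560 ≈ 0.740.
Ruling out passing raccoon raises the posterior on intruder — the flip side of explaining away.

Pr(intruder | barking) ≈ 0.518; Pr(intruder | barking, ¬passing raccoon) ≈ 0.740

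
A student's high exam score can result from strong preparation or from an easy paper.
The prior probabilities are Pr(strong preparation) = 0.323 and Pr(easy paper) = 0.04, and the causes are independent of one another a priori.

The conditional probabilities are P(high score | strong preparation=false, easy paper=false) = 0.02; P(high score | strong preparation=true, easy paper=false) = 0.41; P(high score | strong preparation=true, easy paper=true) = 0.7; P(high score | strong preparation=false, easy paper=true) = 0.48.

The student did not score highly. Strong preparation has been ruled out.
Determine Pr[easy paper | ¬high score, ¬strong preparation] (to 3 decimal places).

Pr[easy paper | ¬high score, ¬strong preparation] ≈ 0.022

P(¬high score | ¬strong preparation) = 0.98·0.96 + 0.52·0.04 = 0.940800 + 0.020800 = 0.961600
The easy paper-present share is 0.52·0.04 = 0.020800.
Hence the posterior is 0.020800/0.961600 ≈ 0.022.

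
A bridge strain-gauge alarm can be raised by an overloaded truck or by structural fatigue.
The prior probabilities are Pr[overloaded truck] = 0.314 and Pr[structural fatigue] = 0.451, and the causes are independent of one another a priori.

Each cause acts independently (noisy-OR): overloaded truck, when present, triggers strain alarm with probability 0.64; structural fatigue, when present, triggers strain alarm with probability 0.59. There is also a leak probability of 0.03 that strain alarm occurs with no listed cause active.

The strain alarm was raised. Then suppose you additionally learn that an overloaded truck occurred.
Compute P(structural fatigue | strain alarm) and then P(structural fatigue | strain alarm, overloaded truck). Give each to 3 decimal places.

P(structural fatigue | strain alarm) ≈ 0.714; P(structural fatigue | strain alarm, overloaded truck) ≈ 0.520

Under noisy-OR, P(strain alarm | causes) = 1 − (1−0.03)·∏(1−qᵢ) over the active causes.
For the numerator, keep only structural fatigue=true terms: 0.186343 + 0.121339 = 0.307682
The normalizing constant is 0.03×0.686×0.549 + 0.6023×0.686×0.451 + 0.6508×0.314×0.549 + 0.856828×0.314×0.451 = 0.431169
P(structural fatigue | strain alarm) = 0.307682/0.431169 ≈ 0.714

Now condition on the additional information:
Numerator (weight on configurations with structural fatigue): 0.856828*0.451 = 0.386429
Normalizer over all consistent configurations: 0.6508*0.549 + 0.856828*0.451 = 0.743718
Posterior = 0.386429 / 0.743718 ≈ 0.520
The drop from 0.714 to 0.520 is the explaining-away (discounting) effect.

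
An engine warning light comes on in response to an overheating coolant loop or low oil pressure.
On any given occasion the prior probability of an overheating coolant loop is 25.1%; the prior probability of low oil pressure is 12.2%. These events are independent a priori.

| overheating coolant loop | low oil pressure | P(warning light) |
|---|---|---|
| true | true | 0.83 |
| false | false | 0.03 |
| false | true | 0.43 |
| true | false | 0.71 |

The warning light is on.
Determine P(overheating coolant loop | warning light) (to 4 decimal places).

Enumerate the 4 (overheating coolant loop, low oil pressure) configurations and weight by the priors:
  P(warning light) = 0.03×0.749×0.878 + 0.43×0.749×0.122 + 0.71×0.251×0.878 + 0.83×0.251×0.122
        = 0.019729 + 0.039293 + 0.156468 + 0.025416 = 0.240906
The terms with overheating coolant loop present sum to 0.181884, so
  P(overheating coolant loop | warning light) = 0.181884 / 0.240906 ≈ 0.7550

P(overheating coolant loop | warning light) ≈ 0.7550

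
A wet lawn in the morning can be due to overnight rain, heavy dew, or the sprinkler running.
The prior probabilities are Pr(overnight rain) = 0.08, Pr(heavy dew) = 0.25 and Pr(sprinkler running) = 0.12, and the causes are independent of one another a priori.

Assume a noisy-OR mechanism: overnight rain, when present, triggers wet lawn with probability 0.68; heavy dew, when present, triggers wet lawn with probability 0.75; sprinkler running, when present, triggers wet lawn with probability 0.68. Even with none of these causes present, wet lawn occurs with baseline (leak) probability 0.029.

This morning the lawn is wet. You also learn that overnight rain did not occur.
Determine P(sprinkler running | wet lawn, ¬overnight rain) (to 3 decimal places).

Under noisy-OR, P(wet lawn | causes) = 1 − (1−0.029)·∏(1−qᵢ) over the active causes.
P(wet lawn | ¬overnight rain) = 0.029*0.75*0.88 + 0.68928*0.75*0.12 + 0.75725*0.25*0.88 + 0.92232*0.25*0.12 = 0.019140 + 0.062035 + 0.166595 + 0.027670 = 0.275440
The sprinkler running-present share is 0.062035 + 0.027670 = 0.089705.
Hence the posterior is 0.089705/0.275440 ≈ 0.326.

P(sprinkler running | wet lawn, ¬overnight rain) ≈ 0.326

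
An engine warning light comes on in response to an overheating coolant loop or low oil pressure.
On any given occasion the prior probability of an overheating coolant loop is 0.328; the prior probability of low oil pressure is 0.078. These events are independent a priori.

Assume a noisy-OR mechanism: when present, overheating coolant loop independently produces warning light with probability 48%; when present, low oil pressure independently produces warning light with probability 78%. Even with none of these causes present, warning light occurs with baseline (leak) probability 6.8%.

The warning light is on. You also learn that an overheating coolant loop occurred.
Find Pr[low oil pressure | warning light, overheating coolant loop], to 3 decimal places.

Under noisy-OR, P(warning light | causes) = 1 − (1−0.068)·∏(1−qᵢ) over the active causes.
Weight on low oil pressure=true, given the evidence: 0.893379×0.078 = 0.069684
The normalizing constant is 0.51536×0.922 + 0.893379×0.078 = 0.544846
Posterior = 0.069684 / 0.544846 ≈ 0.128

Pr[low oil pressure | warning light, overheating coolant loop] ≈ 0.128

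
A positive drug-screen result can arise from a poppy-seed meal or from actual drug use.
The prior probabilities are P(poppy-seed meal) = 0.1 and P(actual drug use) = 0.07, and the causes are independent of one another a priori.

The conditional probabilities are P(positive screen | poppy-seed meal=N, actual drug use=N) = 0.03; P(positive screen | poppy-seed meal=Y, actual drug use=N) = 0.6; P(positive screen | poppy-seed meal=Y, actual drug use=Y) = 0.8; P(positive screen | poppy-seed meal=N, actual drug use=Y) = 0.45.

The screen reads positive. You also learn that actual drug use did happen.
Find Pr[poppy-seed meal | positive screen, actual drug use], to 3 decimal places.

P(positive screen | actual drug use) = 0.45*0.9 + 0.8*0.1 = 0.405000 + 0.080000 = 0.485000
Of this, 0.080000 comes from 0.8*0.1 (the poppy-seed meal=true cases).
Hence the posterior is 0.080000/0.485000 ≈ 0.165.

Pr[poppy-seed meal | positive screen, actual drug use] ≈ 0.165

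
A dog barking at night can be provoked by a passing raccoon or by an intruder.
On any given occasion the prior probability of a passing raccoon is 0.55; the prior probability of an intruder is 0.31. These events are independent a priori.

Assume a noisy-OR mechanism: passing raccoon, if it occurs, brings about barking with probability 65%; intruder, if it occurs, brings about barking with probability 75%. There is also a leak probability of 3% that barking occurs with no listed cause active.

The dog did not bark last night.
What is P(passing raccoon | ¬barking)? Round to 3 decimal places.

Under noisy-OR, P(barking | causes) = 1 − (1−0.03)·∏(1−qᵢ) over the active causes.
Enumerate the 4 (passing raccoon, intruder) configurations and weight by the priors:
  P(¬barking) = 0.97·0.45·0.69 + 0.2425·0.45·0.31 + 0.3395·0.55·0.69 + 0.084875·0.55·0.31
        = 0.301185 + 0.033829 + 0.128840 + 0.014471 = 0.478325
Configurations with passing raccoon contribute 0.143311, so
  P(passing raccoon | ¬barking) = 0.143311 / 0.478325 ≈ 0.300

P(passing raccoon | ¬barking) ≈ 0.300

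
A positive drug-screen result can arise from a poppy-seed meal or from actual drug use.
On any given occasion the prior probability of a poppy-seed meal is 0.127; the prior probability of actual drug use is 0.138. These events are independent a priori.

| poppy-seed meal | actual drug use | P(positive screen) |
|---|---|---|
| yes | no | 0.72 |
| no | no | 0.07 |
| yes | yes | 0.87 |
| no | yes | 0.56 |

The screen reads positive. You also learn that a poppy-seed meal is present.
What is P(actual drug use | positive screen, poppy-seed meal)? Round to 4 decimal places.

P(actual drug use | positive screen, poppy-seed meal) ≈ 0.1621

P(positive screen | poppy-seed meal) = 0.72×0.862 + 0.87×0.138 = 0.620640 + 0.120060 = 0.740700
Of this, 0.120060 comes from 0.87×0.138 (the actual drug use=true cases).
Hence the posterior is 0.120060/0.740700 ≈ 0.1621.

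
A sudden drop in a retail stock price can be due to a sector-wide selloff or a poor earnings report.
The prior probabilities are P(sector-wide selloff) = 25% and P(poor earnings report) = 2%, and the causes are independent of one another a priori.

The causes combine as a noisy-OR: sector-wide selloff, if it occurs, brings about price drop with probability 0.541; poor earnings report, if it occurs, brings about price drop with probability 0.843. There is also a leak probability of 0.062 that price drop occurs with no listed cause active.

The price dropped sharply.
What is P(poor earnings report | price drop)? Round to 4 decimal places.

P(poor earnings report | price drop) ≈ 0.0862

Under noisy-OR, P(price drop | causes) = 1 − (1−0.062)·∏(1−qᵢ) over the active causes.
P(price drop) = 0.062*0.75*0.98 + 0.852734*0.75*0.02 + 0.569458*0.25*0.98 + 0.932405*0.25*0.02 = 0.045570 + 0.012791 + 0.139517 + 0.004662 = 0.202540
Of this, 0.017453 comes from 0.012791 + 0.004662 (the poor earnings report=true cases).
P(poor earnings report | price drop) = 0.017453 / 0.202540 ≈ 0.0862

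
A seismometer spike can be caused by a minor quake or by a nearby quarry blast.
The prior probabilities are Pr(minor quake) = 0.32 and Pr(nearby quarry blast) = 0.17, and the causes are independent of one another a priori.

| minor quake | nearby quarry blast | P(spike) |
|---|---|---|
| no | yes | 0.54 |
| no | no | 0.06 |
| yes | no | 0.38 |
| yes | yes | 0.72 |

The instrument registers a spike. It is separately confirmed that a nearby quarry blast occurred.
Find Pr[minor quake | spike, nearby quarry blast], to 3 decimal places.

Pr[minor quake | spike, nearby quarry blast] ≈ 0.386

Weight on minor quake=true, given the evidence: 0.72×0.32 = 0.230400
The normalizing constant is 0.54×0.68 + 0.72×0.32 = 0.597600
Posterior = 0.230400 / 0.597600 ≈ 0.386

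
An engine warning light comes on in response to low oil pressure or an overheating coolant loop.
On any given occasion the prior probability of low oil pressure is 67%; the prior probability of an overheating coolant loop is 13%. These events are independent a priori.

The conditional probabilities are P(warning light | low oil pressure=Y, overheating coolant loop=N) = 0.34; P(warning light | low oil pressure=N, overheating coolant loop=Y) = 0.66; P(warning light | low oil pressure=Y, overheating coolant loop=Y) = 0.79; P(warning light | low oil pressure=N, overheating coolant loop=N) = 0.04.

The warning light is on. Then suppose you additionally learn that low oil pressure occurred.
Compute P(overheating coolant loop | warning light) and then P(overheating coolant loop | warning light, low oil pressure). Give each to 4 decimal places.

P(overheating coolant loop | warning light) ≈ 0.3166; P(overheating coolant loop | warning light, low oil pressure) ≈ 0.2577

By total probability over the 4 (low oil pressure, overheating coolant loop) configurations:
  P(warning light) = 0.04*0.33*0.87 + 0.66*0.33*0.13 + 0.34*0.67*0.87 + 0.79*0.67*0.13
        = 0.011484 + 0.028314 + 0.198186 + 0.068809 = 0.306793
Keeping only the overheating coolant loop-present terms gives 0.097123, so
  P(overheating coolant loop | warning light) = 0.097123 / 0.306793 ≈ 0.3166

Now also conditioning on low oil pressure=true:
Enumerate both values of overheating coolant loop and weight by the priors:
  P(warning light | low oil pressure) = 0.34×0.87 + 0.79×0.13
        = 0.295800 + 0.102700 = 0.398500
Keeping only the overheating coolant loop-present terms gives 0.102700, so
  P(overheating coolant loop | warning light, low oil pressure) = 0.102700 / 0.398500 ≈ 0.2577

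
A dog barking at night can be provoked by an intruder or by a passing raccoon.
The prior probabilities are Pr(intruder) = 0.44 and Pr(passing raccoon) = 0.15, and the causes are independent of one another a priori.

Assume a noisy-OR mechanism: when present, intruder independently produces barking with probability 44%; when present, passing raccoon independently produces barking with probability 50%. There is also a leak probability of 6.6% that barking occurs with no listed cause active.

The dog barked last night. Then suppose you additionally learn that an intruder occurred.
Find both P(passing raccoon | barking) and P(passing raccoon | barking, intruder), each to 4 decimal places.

Under noisy-OR, P(barking | causes) = 1 − (1−0.066)·∏(1−qᵢ) over the active causes.
P(barking) = 0.066*0.56*0.85 + 0.533*0.56*0.15 + 0.47696*0.44*0.85 + 0.73848*0.44*0.15 = 0.031416 + 0.044772 + 0.178383 + 0.048740 = 0.303311
The passing raccoon-present share is 0.044772 + 0.048740 = 0.093512.
So P(passing raccoon | barking) = 0.093512/0.303311 ≈ 0.3083.

With the extra evidence:
P(barking | intruder) = 0.47696·0.85 + 0.73848·0.15 = 0.405416 + 0.110772 = 0.516188
Restricting to configurations with passing raccoon present: 0.73848·0.15 = 0.110772.
So P(passing raccoon | barking, intruder) = 0.110772/0.516188 ≈ 0.2146.

P(passing raccoon | barking) ≈ 0.3083; P(passing raccoon | barking, intruder) ≈ 0.2146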